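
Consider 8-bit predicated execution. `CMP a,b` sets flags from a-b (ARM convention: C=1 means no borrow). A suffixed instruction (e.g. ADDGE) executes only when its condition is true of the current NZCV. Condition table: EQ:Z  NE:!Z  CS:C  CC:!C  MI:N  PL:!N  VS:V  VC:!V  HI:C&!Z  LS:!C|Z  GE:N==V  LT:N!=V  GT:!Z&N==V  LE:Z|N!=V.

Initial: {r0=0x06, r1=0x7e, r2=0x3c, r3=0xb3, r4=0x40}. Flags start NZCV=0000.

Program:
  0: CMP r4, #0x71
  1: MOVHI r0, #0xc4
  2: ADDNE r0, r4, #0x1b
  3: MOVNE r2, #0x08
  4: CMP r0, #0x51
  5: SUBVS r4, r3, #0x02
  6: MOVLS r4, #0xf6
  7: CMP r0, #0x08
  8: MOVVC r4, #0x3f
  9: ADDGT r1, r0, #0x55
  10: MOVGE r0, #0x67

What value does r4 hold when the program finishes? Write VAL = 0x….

[0] flags=1000 → (cmp)
[1] flags=1000 HI?F → skip
[2] flags=1000 NE?T → r0=0x5b
[3] flags=1000 NE?T → r2=0x08
[4] flags=0010 → (cmp)
[5] flags=0010 VS?F → skip
[6] flags=0010 LS?F → skip
[7] flags=0010 → (cmp)
[8] flags=0010 VC?T → r4=0x3f
[9] flags=0010 GT?T → r1=0xb0
[10] flags=0010 GE?T → r0=0x67

VAL = 0x3f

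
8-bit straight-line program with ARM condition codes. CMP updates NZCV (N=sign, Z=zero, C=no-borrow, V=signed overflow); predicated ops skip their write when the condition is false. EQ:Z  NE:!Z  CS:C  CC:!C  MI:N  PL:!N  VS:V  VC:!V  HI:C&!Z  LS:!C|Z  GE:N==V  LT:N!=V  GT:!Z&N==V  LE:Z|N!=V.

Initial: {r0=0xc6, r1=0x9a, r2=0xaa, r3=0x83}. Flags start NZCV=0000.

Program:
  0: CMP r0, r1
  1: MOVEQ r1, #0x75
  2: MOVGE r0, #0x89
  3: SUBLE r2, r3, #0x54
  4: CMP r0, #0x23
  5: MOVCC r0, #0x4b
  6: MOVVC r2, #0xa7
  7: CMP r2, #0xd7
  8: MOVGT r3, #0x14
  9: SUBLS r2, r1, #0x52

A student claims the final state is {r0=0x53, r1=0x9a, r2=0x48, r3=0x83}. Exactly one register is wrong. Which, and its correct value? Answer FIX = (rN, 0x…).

FIX = (r0, 0x89)

0: ✓ CMP  NZCV=0010
1: · MOVEQ
2: ✓ MOVGE  r0←0x89
3: · SUBLE
4: ✓ CMP  NZCV=0011
5: · MOVCC
6: · MOVVC
7: ✓ CMP  NZCV=1000
8: · MOVGT
9: ✓ SUBLS  r2←0x48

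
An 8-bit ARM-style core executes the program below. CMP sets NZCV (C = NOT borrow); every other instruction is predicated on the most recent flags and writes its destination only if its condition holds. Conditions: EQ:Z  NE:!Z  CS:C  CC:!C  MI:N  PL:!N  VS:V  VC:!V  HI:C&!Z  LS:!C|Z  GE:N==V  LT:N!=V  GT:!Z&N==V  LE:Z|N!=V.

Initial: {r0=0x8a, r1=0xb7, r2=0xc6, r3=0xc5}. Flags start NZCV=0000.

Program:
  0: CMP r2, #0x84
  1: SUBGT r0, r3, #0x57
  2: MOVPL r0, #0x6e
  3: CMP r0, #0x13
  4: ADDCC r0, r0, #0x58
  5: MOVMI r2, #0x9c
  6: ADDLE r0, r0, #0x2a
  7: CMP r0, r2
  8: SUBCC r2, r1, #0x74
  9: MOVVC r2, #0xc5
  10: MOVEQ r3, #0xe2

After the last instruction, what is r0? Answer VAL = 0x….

0: ✓ CMP  NZCV=0010
1: ✓ SUBGT  r0←0x6e
2: ✓ MOVPL  r0←0x6e
3: ✓ CMP  NZCV=0010
4: · ADDCC
5: · MOVMI
6: · ADDLE
7: ✓ CMP  NZCV=1001
8: ✓ SUBCC  r2←0x43
9: · MOVVC
10: · MOVEQ

VAL = 0x6e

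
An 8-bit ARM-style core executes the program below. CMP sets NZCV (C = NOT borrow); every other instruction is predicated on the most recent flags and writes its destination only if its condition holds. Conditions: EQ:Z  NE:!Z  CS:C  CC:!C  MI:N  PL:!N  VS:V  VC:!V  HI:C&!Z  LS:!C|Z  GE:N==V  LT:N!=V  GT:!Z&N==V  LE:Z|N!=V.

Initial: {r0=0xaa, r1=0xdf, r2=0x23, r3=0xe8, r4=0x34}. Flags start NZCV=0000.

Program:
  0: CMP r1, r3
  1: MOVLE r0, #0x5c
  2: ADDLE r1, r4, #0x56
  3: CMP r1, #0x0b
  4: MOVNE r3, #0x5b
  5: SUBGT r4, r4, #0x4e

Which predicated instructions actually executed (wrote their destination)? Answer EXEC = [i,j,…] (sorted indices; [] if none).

0: ✓ CMP  NZCV=1000
1: ✓ MOVLE  r0←0x5c
2: ✓ ADDLE  r1←0x8a
3: ✓ CMP  NZCV=0011
4: ✓ MOVNE  r3←0x5b
5: · SUBGT

EXEC = [1,2,4]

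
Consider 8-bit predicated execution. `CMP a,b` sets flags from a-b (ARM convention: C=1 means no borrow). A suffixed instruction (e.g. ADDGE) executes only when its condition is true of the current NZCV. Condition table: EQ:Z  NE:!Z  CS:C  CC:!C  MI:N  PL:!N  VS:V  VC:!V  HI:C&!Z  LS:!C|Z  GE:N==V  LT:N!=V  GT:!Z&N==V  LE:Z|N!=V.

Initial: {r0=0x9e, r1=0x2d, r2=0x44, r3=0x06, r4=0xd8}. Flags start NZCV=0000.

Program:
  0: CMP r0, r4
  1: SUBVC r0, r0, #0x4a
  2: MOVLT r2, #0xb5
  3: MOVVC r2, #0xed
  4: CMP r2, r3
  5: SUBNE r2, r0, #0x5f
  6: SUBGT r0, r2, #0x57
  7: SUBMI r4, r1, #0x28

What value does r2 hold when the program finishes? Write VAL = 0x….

[0] flags=1000 → (cmp)
[1] flags=1000 VC?T → r0=0x54
[2] flags=1000 LT?T → r2=0xb5
[3] flags=1000 VC?T → r2=0xed
[4] flags=1010 → (cmp)
[5] flags=1010 NE?T → r2=0xf5
[6] flags=1010 GT?F → skip
[7] flags=1010 MI?T → r4=0x05

VAL = 0xf5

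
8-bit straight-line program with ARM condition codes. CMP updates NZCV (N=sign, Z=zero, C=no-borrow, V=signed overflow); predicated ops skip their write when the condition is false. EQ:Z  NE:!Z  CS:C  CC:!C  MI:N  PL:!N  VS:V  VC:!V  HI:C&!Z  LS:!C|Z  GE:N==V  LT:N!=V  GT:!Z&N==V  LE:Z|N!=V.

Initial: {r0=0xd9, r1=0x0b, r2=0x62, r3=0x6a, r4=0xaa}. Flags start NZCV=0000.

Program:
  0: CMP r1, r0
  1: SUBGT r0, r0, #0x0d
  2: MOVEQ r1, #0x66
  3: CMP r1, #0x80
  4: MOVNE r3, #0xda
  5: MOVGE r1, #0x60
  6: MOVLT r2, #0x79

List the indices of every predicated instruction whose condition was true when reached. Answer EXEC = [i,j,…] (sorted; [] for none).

EXEC = [1,4,5]

[0] flags=0000 → (cmp)
[1] flags=0000 GT?T → r0=0xcc
[2] flags=0000 EQ?F → skip
[3] flags=1001 → (cmp)
[4] flags=1001 NE?T → r3=0xda
[5] flags=1001 GE?T → r1=0x60
[6] flags=1001 LT?F → skip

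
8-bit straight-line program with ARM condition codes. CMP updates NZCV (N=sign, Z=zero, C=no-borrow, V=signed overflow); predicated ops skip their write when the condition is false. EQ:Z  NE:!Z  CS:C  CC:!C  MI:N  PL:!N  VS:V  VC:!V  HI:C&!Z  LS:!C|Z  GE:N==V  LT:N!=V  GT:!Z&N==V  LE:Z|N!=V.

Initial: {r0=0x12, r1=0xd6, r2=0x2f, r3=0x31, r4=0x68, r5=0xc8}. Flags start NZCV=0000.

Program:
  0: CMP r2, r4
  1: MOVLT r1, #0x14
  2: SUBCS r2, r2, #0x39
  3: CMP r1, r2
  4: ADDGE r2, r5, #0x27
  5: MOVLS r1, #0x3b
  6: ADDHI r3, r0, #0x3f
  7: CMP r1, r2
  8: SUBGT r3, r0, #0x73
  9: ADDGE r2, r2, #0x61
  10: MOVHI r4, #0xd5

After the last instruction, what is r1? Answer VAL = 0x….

VAL = 0x3b

0: ✓ CMP  NZCV=1000
1: ✓ MOVLT  r1←0x14
2: · SUBCS
3: ✓ CMP  NZCV=1000
4: · ADDGE
5: ✓ MOVLS  r1←0x3b
6: · ADDHI
7: ✓ CMP  NZCV=0010
8: ✓ SUBGT  r3←0x9f
9: ✓ ADDGE  r2←0x90
10: ✓ MOVHI  r4←0xd5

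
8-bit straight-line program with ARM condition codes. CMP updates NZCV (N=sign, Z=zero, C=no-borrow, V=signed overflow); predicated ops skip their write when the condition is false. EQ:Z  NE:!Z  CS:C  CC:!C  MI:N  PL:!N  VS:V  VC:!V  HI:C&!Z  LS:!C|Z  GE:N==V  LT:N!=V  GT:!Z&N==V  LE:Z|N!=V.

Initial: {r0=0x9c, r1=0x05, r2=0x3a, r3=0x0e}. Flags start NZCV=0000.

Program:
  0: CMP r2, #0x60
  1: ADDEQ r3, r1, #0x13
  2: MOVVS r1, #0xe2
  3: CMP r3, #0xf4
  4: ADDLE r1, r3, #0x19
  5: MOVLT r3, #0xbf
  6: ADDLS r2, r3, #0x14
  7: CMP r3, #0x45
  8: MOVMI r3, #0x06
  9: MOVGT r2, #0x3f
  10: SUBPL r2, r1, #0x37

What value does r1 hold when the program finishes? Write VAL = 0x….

[0] flags=1000 → (cmp)
[1] flags=1000 EQ?F → skip
[2] flags=1000 VS?F → skip
[3] flags=0000 → (cmp)
[4] flags=0000 LE?F → skip
[5] flags=0000 LT?F → skip
[6] flags=0000 LS?T → r2=0x22
[7] flags=1000 → (cmp)
[8] flags=1000 MI?T → r3=0x06
[9] flags=1000 GT?F → skip
[10] flags=1000 PL?F → skip

VAL = 0x05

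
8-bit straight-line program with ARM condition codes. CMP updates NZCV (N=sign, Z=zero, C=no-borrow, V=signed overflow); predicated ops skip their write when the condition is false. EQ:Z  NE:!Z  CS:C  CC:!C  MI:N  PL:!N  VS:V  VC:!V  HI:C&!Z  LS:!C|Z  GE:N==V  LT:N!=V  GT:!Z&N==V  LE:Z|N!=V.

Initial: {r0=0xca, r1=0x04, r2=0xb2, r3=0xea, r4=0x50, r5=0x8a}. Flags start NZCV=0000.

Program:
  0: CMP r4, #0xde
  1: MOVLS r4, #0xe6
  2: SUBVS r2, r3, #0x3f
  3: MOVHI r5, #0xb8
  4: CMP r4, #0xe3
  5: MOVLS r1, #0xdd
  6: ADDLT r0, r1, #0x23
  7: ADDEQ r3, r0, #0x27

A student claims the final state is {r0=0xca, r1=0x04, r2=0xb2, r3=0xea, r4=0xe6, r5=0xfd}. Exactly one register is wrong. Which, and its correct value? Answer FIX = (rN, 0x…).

[0] flags=0000 → (cmp)
[1] flags=0000 LS?T → r4=0xe6
[2] flags=0000 VS?F → skip
[3] flags=0000 HI?F → skip
[4] flags=0010 → (cmp)
[5] flags=0010 LS?F → skip
[6] flags=0010 LT?F → skip
[7] flags=0010 EQ?F → skip

FIX = (r5, 0x8a)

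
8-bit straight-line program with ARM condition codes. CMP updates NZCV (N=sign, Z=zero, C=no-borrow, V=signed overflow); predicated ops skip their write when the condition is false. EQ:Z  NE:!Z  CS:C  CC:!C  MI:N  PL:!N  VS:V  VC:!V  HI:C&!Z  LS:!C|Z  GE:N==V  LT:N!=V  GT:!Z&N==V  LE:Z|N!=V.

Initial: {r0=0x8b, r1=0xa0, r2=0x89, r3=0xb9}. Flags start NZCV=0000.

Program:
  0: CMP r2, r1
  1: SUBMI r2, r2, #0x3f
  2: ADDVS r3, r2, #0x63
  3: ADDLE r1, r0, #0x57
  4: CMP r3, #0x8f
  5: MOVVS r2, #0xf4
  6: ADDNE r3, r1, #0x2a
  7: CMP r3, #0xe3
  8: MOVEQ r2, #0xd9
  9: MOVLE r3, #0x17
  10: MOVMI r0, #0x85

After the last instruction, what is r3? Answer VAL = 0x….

VAL = 0x0c

[0] flags=1000 → (cmp)
[1] flags=1000 MI?T → r2=0x4a
[2] flags=1000 VS?F → skip
[3] flags=1000 LE?T → r1=0xe2
[4] flags=0010 → (cmp)
[5] flags=0010 VS?F → skip
[6] flags=0010 NE?T → r3=0x0c
[7] flags=0000 → (cmp)
[8] flags=0000 EQ?F → skip
[9] flags=0000 LE?F → skip
[10] flags=0000 MI?F → skip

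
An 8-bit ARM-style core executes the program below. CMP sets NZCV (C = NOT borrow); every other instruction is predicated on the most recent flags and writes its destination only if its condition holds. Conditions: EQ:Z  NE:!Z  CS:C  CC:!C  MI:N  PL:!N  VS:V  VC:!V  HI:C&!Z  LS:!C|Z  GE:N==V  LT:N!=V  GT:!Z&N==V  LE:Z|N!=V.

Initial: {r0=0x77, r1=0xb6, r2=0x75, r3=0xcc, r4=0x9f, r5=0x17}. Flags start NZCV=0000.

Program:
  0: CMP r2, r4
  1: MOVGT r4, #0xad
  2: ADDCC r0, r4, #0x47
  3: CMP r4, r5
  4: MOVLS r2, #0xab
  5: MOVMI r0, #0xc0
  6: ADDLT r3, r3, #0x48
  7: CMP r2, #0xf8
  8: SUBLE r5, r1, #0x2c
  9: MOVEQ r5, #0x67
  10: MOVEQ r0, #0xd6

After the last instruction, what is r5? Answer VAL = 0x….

[0] flags=1001 → (cmp)
[1] flags=1001 GT?T → r4=0xad
[2] flags=1001 CC?T → r0=0xf4
[3] flags=1010 → (cmp)
[4] flags=1010 LS?F → skip
[5] flags=1010 MI?T → r0=0xc0
[6] flags=1010 LT?T → r3=0x14
[7] flags=0000 → (cmp)
[8] flags=0000 LE?F → skip
[9] flags=0000 EQ?F → skip
[10] flags=0000 EQ?F → skip

VAL = 0x17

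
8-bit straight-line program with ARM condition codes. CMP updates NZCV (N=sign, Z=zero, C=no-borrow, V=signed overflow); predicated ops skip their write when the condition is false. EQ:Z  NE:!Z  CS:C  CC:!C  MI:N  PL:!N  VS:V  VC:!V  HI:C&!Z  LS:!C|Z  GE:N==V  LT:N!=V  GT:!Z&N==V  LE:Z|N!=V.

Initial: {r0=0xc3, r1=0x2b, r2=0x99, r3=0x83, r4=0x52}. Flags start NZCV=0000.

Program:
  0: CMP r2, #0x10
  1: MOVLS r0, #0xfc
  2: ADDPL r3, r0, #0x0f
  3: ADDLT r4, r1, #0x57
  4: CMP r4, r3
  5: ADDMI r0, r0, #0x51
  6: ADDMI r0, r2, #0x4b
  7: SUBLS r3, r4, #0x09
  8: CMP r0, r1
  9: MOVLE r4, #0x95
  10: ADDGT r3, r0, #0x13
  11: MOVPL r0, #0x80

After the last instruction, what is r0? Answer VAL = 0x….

[0] flags=1010 → (cmp)
[1] flags=1010 LS?F → skip
[2] flags=1010 PL?F → skip
[3] flags=1010 LT?T → r4=0x82
[4] flags=1000 → (cmp)
[5] flags=1000 MI?T → r0=0x14
[6] flags=1000 MI?T → r0=0xe4
[7] flags=1000 LS?T → r3=0x79
[8] flags=1010 → (cmp)
[9] flags=1010 LE?T → r4=0x95
[10] flags=1010 GT?F → skip
[11] flags=1010 PL?F → skip

VAL = 0xe4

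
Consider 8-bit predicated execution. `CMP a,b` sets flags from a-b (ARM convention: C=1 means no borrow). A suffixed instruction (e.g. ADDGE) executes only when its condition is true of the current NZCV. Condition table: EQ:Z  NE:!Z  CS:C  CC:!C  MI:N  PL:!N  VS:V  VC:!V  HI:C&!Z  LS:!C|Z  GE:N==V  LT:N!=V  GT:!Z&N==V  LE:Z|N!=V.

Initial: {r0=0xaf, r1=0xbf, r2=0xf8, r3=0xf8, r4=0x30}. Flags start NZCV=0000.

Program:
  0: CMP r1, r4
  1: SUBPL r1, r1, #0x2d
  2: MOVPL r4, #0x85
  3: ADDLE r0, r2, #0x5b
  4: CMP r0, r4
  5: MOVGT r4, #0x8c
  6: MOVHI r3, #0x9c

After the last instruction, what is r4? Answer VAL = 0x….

[0] flags=1010 → (cmp)
[1] flags=1010 PL?F → skip
[2] flags=1010 PL?F → skip
[3] flags=1010 LE?T → r0=0x53
[4] flags=0010 → (cmp)
[5] flags=0010 GT?T → r4=0x8c
[6] flags=0010 HI?T → r3=0x9c

VAL = 0x8c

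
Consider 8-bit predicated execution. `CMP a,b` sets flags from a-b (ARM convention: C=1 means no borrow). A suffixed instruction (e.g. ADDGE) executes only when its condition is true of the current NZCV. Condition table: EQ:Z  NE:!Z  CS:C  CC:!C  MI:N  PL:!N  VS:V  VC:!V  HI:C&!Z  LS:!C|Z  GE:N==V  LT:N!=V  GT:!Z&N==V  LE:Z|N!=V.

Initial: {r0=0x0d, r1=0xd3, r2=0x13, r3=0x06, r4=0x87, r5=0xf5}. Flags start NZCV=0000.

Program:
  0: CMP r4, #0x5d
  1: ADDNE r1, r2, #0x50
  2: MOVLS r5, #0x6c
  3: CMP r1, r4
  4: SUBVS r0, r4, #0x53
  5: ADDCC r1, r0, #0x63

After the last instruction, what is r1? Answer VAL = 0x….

0: ✓ CMP  NZCV=0011
1: ✓ ADDNE  r1←0x63
2: · MOVLS
3: ✓ CMP  NZCV=1001
4: ✓ SUBVS  r0←0x34
5: ✓ ADDCC  r1←0x97

VAL = 0x97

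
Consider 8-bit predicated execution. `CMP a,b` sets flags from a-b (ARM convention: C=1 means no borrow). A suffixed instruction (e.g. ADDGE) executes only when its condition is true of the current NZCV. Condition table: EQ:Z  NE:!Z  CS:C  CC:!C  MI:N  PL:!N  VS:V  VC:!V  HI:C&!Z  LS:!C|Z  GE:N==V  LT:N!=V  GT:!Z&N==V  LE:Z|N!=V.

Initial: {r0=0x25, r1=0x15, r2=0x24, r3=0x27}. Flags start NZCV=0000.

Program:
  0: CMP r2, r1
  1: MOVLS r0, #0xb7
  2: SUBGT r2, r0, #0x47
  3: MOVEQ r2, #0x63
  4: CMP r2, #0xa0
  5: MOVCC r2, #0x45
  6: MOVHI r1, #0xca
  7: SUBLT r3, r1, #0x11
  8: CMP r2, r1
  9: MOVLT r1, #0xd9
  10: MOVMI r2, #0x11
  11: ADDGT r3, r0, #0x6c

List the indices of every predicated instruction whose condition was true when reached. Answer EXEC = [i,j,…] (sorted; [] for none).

0: ✓ CMP  NZCV=0010
1: · MOVLS
2: ✓ SUBGT  r2←0xde
3: · MOVEQ
4: ✓ CMP  NZCV=0010
5: · MOVCC
6: ✓ MOVHI  r1←0xca
7: · SUBLT
8: ✓ CMP  NZCV=0010
9: · MOVLT
10: · MOVMI
11: ✓ ADDGT  r3←0x91

EXEC = [2,6,11]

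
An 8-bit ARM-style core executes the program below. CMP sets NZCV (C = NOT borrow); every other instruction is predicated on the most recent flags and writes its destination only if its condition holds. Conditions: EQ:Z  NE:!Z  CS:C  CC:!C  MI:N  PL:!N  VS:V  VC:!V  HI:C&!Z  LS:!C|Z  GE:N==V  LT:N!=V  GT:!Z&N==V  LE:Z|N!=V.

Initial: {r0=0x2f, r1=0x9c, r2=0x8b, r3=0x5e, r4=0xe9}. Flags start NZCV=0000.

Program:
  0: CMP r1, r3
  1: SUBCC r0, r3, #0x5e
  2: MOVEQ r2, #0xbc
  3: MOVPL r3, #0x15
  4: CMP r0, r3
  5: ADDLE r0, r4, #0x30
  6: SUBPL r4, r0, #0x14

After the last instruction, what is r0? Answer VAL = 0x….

VAL = 0x2f

0: ✓ CMP  NZCV=0011
1: · SUBCC
2: · MOVEQ
3: ✓ MOVPL  r3←0x15
4: ✓ CMP  NZCV=0010
5: · ADDLE
6: ✓ SUBPL  r4←0x1b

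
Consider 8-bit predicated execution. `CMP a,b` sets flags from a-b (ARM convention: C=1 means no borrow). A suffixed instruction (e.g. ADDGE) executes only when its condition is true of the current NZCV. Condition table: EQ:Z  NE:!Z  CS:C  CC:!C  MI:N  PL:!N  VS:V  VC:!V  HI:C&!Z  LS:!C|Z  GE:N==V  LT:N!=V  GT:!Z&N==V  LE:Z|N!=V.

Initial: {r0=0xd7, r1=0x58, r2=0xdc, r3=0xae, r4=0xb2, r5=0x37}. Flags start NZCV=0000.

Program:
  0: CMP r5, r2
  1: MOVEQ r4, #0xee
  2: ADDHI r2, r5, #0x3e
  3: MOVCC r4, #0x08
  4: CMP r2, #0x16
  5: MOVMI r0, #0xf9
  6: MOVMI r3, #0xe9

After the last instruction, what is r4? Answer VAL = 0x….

VAL = 0x08

0: ✓ CMP  NZCV=0000
1: · MOVEQ
2: · ADDHI
3: ✓ MOVCC  r4←0x08
4: ✓ CMP  NZCV=1010
5: ✓ MOVMI  r0←0xf9
6: ✓ MOVMI  r3←0xe9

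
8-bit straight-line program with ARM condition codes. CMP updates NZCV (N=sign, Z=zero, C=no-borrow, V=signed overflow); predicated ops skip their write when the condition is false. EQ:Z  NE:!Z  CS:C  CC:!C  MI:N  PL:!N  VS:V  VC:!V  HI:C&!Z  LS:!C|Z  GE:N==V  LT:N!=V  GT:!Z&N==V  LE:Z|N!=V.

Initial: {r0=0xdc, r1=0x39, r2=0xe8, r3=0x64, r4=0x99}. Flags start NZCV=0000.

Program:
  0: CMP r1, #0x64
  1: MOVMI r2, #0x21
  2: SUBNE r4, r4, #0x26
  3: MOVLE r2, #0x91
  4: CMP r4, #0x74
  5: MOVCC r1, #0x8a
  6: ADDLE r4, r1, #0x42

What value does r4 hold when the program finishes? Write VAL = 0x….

VAL = 0xcc

0: ✓ CMP  NZCV=1000
1: ✓ MOVMI  r2←0x21
2: ✓ SUBNE  r4←0x73
3: ✓ MOVLE  r2←0x91
4: ✓ CMP  NZCV=1000
5: ✓ MOVCC  r1←0x8a
6: ✓ ADDLE  r4←0xcc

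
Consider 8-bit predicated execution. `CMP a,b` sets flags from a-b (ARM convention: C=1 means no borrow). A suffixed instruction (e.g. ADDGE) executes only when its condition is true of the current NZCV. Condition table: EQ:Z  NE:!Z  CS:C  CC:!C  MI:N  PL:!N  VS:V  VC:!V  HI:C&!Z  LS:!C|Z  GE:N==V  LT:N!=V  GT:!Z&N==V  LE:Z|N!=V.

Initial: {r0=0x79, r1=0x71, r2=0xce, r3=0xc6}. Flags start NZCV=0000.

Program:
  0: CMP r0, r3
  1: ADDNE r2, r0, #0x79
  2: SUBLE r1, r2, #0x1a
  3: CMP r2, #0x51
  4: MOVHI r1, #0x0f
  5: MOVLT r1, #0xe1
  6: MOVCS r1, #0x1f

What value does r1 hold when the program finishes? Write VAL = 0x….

0: ✓ CMP  NZCV=1001
1: ✓ ADDNE  r2←0xf2
2: · SUBLE
3: ✓ CMP  NZCV=1010
4: ✓ MOVHI  r1←0x0f
5: ✓ MOVLT  r1←0xe1
6: ✓ MOVCS  r1←0x1f

VAL = 0x1f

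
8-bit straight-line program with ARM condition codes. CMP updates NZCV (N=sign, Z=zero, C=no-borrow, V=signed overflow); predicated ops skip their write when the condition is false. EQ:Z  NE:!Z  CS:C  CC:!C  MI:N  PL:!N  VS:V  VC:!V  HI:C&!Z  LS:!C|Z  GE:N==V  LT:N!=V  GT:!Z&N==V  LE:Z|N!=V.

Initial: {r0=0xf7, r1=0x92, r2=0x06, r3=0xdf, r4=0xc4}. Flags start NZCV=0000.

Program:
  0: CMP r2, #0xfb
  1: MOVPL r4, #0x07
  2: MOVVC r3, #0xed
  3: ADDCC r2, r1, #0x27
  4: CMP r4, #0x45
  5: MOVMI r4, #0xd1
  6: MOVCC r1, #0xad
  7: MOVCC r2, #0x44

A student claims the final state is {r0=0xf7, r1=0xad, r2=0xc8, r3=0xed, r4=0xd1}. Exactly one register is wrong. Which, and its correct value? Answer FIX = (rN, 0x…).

FIX = (r2, 0x44)

0: ✓ CMP  NZCV=0000
1: ✓ MOVPL  r4←0x07
2: ✓ MOVVC  r3←0xed
3: ✓ ADDCC  r2←0xb9
4: ✓ CMP  NZCV=1000
5: ✓ MOVMI  r4←0xd1
6: ✓ MOVCC  r1←0xad
7: ✓ MOVCC  r2←0x44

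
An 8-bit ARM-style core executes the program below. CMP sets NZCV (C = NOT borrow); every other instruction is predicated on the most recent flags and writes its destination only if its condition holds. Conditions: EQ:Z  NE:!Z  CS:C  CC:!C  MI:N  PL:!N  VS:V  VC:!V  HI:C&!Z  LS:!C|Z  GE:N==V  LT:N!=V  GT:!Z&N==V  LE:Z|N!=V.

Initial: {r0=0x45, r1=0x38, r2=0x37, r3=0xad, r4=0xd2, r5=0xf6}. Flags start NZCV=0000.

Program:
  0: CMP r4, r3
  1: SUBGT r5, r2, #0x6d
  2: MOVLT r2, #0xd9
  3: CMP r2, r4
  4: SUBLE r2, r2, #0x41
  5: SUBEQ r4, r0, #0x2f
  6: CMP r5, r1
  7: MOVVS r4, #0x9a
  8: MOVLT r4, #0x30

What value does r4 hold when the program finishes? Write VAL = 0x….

[0] flags=0010 → (cmp)
[1] flags=0010 GT?T → r5=0xca
[2] flags=0010 LT?F → skip
[3] flags=0000 → (cmp)
[4] flags=0000 LE?F → skip
[5] flags=0000 EQ?F → skip
[6] flags=1010 → (cmp)
[7] flags=1010 VS?F → skip
[8] flags=1010 LT?T → r4=0x30

VAL = 0x30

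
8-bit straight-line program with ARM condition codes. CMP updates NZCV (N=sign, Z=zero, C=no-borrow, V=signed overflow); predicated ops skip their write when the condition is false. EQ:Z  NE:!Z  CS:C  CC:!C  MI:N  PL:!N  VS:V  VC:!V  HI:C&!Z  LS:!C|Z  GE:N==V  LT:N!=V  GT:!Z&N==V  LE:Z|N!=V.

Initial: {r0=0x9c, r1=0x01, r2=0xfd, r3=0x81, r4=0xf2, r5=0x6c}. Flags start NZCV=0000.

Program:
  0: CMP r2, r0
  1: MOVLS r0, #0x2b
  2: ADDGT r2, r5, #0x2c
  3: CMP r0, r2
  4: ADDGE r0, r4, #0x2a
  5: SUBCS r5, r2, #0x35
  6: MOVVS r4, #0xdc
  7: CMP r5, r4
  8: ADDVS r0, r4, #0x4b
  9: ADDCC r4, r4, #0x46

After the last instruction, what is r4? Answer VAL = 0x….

VAL = 0x38

[0] flags=0010 → (cmp)
[1] flags=0010 LS?F → skip
[2] flags=0010 GT?T → r2=0x98
[3] flags=0010 → (cmp)
[4] flags=0010 GE?T → r0=0x1c
[5] flags=0010 CS?T → r5=0x63
[6] flags=0010 VS?F → skip
[7] flags=0000 → (cmp)
[8] flags=0000 VS?F → skip
[9] flags=0000 CC?T → r4=0x38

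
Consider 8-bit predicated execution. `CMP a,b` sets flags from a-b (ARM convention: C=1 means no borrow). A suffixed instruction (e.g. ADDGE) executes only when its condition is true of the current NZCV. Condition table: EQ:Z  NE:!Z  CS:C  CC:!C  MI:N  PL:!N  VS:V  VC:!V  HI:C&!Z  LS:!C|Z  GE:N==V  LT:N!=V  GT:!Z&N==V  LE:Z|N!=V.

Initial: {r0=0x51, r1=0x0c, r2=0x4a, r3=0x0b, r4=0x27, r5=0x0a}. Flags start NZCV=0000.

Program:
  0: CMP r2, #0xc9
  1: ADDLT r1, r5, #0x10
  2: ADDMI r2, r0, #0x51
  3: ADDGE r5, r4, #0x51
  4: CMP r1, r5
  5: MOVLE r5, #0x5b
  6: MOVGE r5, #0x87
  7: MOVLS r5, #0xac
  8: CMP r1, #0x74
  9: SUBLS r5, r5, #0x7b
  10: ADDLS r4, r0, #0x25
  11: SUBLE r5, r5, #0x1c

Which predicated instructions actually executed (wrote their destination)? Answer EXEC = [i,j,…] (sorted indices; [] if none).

0: ✓ CMP  NZCV=1001
1: · ADDLT
2: ✓ ADDMI  r2←0xa2
3: ✓ ADDGE  r5←0x78
4: ✓ CMP  NZCV=1000
5: ✓ MOVLE  r5←0x5b
6: · MOVGE
7: ✓ MOVLS  r5←0xac
8: ✓ CMP  NZCV=1000
9: ✓ SUBLS  r5←0x31
10: ✓ ADDLS  r4←0x76
11: ✓ SUBLE  r5←0x15

EXEC = [2,3,5,7,9,10,11]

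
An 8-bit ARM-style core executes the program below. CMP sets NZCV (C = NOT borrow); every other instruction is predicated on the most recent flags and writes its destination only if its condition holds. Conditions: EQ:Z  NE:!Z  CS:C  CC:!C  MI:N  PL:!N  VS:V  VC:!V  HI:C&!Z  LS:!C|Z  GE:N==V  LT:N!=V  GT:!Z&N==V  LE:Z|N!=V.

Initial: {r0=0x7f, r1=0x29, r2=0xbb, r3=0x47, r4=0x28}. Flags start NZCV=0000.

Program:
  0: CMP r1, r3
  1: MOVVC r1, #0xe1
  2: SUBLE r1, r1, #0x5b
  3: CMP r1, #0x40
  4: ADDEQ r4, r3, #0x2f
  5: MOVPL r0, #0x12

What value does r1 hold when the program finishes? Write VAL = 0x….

0: ✓ CMP  NZCV=1000
1: ✓ MOVVC  r1←0xe1
2: ✓ SUBLE  r1←0x86
3: ✓ CMP  NZCV=0011
4: · ADDEQ
5: ✓ MOVPL  r0←0x12

VAL = 0x86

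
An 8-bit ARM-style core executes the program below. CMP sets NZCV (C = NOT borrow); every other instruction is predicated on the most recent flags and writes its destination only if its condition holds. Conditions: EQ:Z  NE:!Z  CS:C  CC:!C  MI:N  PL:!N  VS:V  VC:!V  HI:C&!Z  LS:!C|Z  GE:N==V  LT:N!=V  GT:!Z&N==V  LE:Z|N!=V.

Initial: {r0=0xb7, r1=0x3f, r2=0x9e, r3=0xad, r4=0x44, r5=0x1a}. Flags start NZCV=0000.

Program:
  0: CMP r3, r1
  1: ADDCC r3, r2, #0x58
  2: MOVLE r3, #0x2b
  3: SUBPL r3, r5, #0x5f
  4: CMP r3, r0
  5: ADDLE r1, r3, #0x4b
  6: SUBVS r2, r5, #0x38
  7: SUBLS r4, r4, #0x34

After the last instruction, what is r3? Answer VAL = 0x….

VAL = 0xbb

[0] flags=0011 → (cmp)
[1] flags=0011 CC?F → skip
[2] flags=0011 LE?T → r3=0x2b
[3] flags=0011 PL?T → r3=0xbb
[4] flags=0010 → (cmp)
[5] flags=0010 LE?F → skip
[6] flags=0010 VS?F → skip
[7] flags=0010 LS?F → skip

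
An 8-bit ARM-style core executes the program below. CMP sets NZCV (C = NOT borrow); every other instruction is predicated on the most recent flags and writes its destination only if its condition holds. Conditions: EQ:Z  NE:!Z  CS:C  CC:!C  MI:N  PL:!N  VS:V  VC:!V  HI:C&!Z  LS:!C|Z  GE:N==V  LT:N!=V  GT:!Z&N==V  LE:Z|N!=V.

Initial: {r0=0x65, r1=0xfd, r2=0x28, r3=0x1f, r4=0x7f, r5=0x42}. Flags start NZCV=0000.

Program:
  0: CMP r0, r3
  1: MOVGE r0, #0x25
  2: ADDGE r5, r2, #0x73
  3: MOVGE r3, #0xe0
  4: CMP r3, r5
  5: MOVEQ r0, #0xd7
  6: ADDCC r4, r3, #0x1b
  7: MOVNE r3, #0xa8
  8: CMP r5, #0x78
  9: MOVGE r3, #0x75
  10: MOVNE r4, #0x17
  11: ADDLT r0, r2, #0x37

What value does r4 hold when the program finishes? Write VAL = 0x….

VAL = 0x17

0: ✓ CMP  NZCV=0010
1: ✓ MOVGE  r0←0x25
2: ✓ ADDGE  r5←0x9b
3: ✓ MOVGE  r3←0xe0
4: ✓ CMP  NZCV=0010
5: · MOVEQ
6: · ADDCC
7: ✓ MOVNE  r3←0xa8
8: ✓ CMP  NZCV=0011
9: · MOVGE
10: ✓ MOVNE  r4←0x17
11: ✓ ADDLT  r0←0x5f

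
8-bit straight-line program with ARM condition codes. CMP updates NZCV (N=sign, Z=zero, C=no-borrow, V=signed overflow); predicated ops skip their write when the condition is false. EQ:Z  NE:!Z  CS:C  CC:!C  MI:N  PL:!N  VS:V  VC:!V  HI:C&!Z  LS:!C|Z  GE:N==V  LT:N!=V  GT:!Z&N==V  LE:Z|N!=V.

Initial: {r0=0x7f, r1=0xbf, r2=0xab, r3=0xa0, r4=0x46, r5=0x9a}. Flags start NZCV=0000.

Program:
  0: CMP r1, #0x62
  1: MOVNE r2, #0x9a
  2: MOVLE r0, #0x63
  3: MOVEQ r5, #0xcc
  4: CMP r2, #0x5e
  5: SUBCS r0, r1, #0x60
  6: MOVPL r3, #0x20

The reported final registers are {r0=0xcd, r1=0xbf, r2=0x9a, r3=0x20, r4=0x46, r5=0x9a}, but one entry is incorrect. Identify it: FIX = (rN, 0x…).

FIX = (r0, 0x5f)

0: ✓ CMP  NZCV=0011
1: ✓ MOVNE  r2←0x9a
2: ✓ MOVLE  r0←0x63
3: · MOVEQ
4: ✓ CMP  NZCV=0011
5: ✓ SUBCS  r0←0x5f
6: ✓ MOVPL  r3←0x20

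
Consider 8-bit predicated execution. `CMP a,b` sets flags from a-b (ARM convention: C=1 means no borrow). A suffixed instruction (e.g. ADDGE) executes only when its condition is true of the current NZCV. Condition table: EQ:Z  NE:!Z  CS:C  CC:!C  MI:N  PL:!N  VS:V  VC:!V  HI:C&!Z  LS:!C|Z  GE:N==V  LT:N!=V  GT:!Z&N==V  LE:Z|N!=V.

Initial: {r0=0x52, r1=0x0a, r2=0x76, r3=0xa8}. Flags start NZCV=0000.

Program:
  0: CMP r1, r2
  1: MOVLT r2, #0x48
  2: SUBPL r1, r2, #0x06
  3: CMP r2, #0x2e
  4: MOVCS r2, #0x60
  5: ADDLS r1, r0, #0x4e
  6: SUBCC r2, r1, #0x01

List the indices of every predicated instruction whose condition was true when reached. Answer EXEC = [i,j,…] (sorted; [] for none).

0: ✓ CMP  NZCV=1000
1: ✓ MOVLT  r2←0x48
2: · SUBPL
3: ✓ CMP  NZCV=0010
4: ✓ MOVCS  r2←0x60
5: · ADDLS
6: · SUBCC

EXEC = [1,4]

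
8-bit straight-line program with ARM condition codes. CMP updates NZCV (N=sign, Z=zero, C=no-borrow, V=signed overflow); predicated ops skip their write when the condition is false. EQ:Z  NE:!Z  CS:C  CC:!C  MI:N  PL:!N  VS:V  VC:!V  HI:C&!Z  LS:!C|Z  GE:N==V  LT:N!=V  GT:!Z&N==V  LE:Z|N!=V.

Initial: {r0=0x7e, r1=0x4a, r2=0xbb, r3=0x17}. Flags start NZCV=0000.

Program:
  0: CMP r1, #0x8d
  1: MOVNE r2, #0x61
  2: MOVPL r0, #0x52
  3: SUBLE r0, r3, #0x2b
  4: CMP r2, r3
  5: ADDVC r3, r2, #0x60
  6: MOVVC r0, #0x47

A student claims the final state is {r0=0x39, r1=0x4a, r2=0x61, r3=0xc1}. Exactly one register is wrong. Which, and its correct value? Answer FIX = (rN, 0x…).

FIX = (r0, 0x47)

[0] flags=1001 → (cmp)
[1] flags=1001 NE?T → r2=0x61
[2] flags=1001 PL?F → skip
[3] flags=1001 LE?F → skip
[4] flags=0010 → (cmp)
[5] flags=0010 VC?T → r3=0xc1
[6] flags=0010 VC?T → r0=0x47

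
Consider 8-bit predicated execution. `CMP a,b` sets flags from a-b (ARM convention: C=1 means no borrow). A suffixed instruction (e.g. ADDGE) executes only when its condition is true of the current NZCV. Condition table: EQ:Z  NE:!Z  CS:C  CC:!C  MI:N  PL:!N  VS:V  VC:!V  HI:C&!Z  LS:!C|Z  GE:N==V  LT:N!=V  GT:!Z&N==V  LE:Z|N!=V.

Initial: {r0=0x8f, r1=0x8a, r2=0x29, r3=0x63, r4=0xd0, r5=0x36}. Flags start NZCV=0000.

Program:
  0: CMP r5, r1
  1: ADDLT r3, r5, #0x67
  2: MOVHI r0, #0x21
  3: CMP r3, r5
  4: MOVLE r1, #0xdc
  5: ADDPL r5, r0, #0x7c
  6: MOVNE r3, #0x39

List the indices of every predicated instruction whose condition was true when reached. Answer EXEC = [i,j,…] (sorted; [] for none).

0: ✓ CMP  NZCV=1001
1: · ADDLT
2: · MOVHI
3: ✓ CMP  NZCV=0010
4: · MOVLE
5: ✓ ADDPL  r5←0x0b
6: ✓ MOVNE  r3←0x39

EXEC = [5,6]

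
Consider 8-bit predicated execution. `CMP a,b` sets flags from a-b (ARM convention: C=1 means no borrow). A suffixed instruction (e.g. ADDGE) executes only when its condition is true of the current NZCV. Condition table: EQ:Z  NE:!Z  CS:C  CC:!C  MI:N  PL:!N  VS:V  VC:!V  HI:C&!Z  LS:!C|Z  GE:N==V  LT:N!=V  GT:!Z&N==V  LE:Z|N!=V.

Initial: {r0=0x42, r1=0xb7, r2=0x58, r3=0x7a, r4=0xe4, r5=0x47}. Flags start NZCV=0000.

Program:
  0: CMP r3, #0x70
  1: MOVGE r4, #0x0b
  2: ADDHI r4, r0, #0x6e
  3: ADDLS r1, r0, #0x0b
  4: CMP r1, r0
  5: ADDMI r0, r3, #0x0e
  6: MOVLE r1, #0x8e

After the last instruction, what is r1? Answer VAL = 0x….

VAL = 0x8e

0: ✓ CMP  NZCV=0010
1: ✓ MOVGE  r4←0x0b
2: ✓ ADDHI  r4←0xb0
3: · ADDLS
4: ✓ CMP  NZCV=0011
5: · ADDMI
6: ✓ MOVLE  r1←0x8e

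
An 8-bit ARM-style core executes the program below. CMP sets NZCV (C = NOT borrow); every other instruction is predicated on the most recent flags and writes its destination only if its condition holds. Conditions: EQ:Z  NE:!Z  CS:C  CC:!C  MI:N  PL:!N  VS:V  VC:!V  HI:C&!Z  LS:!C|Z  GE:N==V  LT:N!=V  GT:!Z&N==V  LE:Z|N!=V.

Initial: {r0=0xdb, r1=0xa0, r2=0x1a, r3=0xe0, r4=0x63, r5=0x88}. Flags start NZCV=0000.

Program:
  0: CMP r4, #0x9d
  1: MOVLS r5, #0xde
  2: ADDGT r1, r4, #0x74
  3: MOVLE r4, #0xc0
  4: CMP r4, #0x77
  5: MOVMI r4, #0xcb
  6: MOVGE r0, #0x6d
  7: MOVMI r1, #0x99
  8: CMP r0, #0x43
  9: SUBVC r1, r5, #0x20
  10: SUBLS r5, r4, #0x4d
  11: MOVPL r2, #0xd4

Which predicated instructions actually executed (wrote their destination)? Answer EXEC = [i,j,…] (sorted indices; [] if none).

EXEC = [1,2,5,7,9]

[0] flags=1001 → (cmp)
[1] flags=1001 LS?T → r5=0xde
[2] flags=1001 GT?T → r1=0xd7
[3] flags=1001 LE?F → skip
[4] flags=1000 → (cmp)
[5] flags=1000 MI?T → r4=0xcb
[6] flags=1000 GE?F → skip
[7] flags=1000 MI?T → r1=0x99
[8] flags=1010 → (cmp)
[9] flags=1010 VC?T → r1=0xbe
[10] flags=1010 LS?F → skip
[11] flags=1010 PL?F → skip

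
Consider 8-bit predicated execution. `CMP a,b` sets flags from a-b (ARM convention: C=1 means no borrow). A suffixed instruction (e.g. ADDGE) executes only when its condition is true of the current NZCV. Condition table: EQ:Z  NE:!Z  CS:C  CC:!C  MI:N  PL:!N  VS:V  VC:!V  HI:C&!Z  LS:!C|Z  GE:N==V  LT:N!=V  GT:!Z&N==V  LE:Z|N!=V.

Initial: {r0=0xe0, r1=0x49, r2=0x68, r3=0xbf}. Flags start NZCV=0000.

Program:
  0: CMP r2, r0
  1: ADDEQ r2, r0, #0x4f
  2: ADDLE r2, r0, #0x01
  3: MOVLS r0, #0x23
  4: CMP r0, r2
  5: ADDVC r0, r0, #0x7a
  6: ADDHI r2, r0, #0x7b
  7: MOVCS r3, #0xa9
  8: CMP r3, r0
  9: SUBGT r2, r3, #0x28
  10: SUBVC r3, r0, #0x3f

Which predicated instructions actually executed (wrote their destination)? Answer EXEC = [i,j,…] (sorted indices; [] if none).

EXEC = [3,5,9,10]

[0] flags=1001 → (cmp)
[1] flags=1001 EQ?F → skip
[2] flags=1001 LE?F → skip
[3] flags=1001 LS?T → r0=0x23
[4] flags=1000 → (cmp)
[5] flags=1000 VC?T → r0=0x9d
[6] flags=1000 HI?F → skip
[7] flags=1000 CS?F → skip
[8] flags=0010 → (cmp)
[9] flags=0010 GT?T → r2=0x97
[10] flags=0010 VC?T → r3=0x5e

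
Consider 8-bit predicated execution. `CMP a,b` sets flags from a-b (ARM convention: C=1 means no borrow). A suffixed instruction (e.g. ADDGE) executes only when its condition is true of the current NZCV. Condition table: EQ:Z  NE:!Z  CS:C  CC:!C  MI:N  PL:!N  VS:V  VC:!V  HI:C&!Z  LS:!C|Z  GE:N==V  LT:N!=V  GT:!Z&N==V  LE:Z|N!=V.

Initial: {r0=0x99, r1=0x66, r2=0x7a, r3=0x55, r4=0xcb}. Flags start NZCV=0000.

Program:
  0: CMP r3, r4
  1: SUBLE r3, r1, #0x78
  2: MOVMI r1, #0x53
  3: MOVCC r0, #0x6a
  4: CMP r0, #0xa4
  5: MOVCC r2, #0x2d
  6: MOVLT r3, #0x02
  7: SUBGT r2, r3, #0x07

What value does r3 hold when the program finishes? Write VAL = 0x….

VAL = 0x55

[0] flags=1001 → (cmp)
[1] flags=1001 LE?F → skip
[2] flags=1001 MI?T → r1=0x53
[3] flags=1001 CC?T → r0=0x6a
[4] flags=1001 → (cmp)
[5] flags=1001 CC?T → r2=0x2d
[6] flags=1001 LT?F → skip
[7] flags=1001 GT?T → r2=0x4e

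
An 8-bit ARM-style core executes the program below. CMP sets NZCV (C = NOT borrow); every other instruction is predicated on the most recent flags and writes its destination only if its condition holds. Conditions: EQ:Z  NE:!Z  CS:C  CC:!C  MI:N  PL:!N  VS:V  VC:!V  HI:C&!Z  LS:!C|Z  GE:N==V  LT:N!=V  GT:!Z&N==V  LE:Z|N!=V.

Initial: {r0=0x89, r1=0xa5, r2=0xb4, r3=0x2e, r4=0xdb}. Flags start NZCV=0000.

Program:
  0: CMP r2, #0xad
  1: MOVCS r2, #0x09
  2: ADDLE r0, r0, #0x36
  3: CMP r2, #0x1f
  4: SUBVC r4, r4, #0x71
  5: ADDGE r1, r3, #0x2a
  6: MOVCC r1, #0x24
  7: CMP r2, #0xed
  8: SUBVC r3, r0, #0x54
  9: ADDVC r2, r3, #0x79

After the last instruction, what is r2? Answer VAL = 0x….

VAL = 0xae

[0] flags=0010 → (cmp)
[1] flags=0010 CS?T → r2=0x09
[2] flags=0010 LE?F → skip
[3] flags=1000 → (cmp)
[4] flags=1000 VC?T → r4=0x6a
[5] flags=1000 GE?F → skip
[6] flags=1000 CC?T → r1=0x24
[7] flags=0000 → (cmp)
[8] flags=0000 VC?T → r3=0x35
[9] flags=0000 VC?T → r2=0xae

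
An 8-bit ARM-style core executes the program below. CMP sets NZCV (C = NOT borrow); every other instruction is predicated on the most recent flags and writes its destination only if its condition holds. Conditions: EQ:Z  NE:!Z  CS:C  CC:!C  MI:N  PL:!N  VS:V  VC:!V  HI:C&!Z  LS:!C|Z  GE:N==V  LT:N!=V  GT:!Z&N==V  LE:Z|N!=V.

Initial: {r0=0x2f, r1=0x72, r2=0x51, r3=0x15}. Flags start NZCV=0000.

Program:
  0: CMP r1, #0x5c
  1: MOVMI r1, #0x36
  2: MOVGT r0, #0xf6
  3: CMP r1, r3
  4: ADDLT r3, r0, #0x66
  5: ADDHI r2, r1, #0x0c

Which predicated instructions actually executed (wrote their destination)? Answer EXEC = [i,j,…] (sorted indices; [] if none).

0: ✓ CMP  NZCV=0010
1: · MOVMI
2: ✓ MOVGT  r0←0xf6
3: ✓ CMP  NZCV=0010
4: · ADDLT
5: ✓ ADDHI  r2←0x7e

EXEC = [2,5]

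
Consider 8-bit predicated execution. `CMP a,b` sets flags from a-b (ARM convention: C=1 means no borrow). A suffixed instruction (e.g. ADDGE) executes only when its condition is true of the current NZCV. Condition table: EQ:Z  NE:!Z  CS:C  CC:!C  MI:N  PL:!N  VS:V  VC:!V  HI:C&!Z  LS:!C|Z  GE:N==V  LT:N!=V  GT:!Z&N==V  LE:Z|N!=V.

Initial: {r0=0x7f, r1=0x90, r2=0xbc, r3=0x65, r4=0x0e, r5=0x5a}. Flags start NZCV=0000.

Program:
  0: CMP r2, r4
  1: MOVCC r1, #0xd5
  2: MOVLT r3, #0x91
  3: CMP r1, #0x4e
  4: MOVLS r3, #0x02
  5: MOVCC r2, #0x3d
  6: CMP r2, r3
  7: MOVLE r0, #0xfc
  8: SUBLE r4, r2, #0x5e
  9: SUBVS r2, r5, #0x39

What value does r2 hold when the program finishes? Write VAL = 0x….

VAL = 0xbc

0: ✓ CMP  NZCV=1010
1: · MOVCC
2: ✓ MOVLT  r3←0x91
3: ✓ CMP  NZCV=0011
4: · MOVLS
5: · MOVCC
6: ✓ CMP  NZCV=0010
7: · MOVLE
8: · SUBLE
9: · SUBVS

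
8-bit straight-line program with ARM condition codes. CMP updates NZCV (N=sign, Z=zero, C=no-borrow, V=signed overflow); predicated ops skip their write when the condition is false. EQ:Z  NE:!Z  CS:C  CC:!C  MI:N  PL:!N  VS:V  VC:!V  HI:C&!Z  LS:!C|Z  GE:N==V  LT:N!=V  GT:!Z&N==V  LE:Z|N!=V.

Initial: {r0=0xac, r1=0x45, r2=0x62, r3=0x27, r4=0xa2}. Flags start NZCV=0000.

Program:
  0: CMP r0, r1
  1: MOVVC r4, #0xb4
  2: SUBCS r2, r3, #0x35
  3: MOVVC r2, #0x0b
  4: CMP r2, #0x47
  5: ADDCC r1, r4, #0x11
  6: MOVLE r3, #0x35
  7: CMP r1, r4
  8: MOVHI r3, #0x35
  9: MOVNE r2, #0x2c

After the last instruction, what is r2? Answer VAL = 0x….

VAL = 0x2c

[0] flags=0011 → (cmp)
[1] flags=0011 VC?F → skip
[2] flags=0011 CS?T → r2=0xf2
[3] flags=0011 VC?F → skip
[4] flags=1010 → (cmp)
[5] flags=1010 CC?F → skip
[6] flags=1010 LE?T → r3=0x35
[7] flags=1001 → (cmp)
[8] flags=1001 HI?F → skip
[9] flags=1001 NE?T → r2=0x2c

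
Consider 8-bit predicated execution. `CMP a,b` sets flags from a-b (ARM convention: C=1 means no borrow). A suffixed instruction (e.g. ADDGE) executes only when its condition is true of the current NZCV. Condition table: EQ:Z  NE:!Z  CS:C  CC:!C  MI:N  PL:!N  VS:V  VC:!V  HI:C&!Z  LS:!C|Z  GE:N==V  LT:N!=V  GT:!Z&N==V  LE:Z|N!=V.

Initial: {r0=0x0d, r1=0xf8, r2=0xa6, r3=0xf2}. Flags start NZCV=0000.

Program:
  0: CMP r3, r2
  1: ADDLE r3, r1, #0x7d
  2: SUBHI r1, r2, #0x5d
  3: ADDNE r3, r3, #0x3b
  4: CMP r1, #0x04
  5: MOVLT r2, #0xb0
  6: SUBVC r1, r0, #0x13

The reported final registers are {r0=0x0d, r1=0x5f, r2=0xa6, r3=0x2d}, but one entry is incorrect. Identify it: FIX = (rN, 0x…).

0: ✓ CMP  NZCV=0010
1: · ADDLE
2: ✓ SUBHI  r1←0x49
3: ✓ ADDNE  r3←0x2d
4: ✓ CMP  NZCV=0010
5: · MOVLT
6: ✓ SUBVC  r1←0xfa

FIX = (r1, 0xfa)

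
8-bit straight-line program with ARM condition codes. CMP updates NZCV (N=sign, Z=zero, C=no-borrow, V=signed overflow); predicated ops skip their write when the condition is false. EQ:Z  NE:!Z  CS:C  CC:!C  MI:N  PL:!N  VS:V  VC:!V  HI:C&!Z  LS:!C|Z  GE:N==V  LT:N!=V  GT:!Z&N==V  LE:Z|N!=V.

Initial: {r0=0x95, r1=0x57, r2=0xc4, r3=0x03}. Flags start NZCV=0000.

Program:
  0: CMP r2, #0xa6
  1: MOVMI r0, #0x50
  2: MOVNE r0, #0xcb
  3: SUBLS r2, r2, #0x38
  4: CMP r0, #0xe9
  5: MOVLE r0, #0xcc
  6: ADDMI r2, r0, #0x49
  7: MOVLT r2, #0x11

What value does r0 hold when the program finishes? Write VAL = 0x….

0: ✓ CMP  NZCV=0010
1: · MOVMI
2: ✓ MOVNE  r0←0xcb
3: · SUBLS
4: ✓ CMP  NZCV=1000
5: ✓ MOVLE  r0←0xcc
6: ✓ ADDMI  r2←0x15
7: ✓ MOVLT  r2←0x11

VAL = 0xcc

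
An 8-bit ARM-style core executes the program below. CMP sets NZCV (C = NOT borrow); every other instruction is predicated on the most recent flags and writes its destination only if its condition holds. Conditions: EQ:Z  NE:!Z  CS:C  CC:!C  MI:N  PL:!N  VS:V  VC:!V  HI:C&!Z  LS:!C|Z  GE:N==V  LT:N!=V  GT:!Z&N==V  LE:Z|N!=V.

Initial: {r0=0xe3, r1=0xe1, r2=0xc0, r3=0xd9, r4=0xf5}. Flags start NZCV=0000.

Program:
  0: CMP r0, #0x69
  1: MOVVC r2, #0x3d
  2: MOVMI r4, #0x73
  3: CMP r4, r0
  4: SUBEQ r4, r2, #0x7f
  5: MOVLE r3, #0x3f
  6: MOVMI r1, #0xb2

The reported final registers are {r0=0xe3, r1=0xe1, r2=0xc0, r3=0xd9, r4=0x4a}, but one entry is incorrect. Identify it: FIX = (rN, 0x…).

[0] flags=0011 → (cmp)
[1] flags=0011 VC?F → skip
[2] flags=0011 MI?F → skip
[3] flags=0010 → (cmp)
[4] flags=0010 EQ?F → skip
[5] flags=0010 LE?F → skip
[6] flags=0010 MI?F → skip

FIX = (r4, 0xf5)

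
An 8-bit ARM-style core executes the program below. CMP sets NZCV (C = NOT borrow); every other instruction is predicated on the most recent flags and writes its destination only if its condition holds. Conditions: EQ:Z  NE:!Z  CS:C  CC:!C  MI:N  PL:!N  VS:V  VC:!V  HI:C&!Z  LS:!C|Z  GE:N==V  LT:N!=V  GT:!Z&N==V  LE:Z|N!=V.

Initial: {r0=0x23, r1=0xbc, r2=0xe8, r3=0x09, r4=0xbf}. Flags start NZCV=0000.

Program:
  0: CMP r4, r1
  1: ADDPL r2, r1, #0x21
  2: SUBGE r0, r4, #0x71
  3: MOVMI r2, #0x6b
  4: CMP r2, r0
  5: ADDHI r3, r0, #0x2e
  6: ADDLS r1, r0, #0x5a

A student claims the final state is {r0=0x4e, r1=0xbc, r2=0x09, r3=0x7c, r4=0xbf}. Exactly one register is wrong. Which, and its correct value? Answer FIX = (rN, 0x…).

FIX = (r2, 0xdd)

[0] flags=0010 → (cmp)
[1] flags=0010 PL?T → r2=0xdd
[2] flags=0010 GE?T → r0=0x4e
[3] flags=0010 MI?F → skip
[4] flags=1010 → (cmp)
[5] flags=1010 HI?T → r3=0x7c
[6] flags=1010 LS?F → skip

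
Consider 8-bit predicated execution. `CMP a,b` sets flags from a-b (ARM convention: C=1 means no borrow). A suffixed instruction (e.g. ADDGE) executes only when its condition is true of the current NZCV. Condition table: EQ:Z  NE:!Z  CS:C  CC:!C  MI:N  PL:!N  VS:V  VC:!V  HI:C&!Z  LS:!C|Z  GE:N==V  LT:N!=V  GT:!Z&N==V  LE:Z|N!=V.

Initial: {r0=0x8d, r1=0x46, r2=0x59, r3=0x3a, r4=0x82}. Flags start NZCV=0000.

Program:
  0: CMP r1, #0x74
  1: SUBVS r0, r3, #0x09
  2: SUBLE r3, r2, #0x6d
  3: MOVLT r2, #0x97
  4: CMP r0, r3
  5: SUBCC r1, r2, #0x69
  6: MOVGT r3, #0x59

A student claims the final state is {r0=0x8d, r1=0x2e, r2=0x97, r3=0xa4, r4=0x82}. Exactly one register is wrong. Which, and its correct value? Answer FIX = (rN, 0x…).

[0] flags=1000 → (cmp)
[1] flags=1000 VS?F → skip
[2] flags=1000 LE?T → r3=0xec
[3] flags=1000 LT?T → r2=0x97
[4] flags=1000 → (cmp)
[5] flags=1000 CC?T → r1=0x2e
[6] flags=1000 GT?F → skip

FIX = (r3, 0xec)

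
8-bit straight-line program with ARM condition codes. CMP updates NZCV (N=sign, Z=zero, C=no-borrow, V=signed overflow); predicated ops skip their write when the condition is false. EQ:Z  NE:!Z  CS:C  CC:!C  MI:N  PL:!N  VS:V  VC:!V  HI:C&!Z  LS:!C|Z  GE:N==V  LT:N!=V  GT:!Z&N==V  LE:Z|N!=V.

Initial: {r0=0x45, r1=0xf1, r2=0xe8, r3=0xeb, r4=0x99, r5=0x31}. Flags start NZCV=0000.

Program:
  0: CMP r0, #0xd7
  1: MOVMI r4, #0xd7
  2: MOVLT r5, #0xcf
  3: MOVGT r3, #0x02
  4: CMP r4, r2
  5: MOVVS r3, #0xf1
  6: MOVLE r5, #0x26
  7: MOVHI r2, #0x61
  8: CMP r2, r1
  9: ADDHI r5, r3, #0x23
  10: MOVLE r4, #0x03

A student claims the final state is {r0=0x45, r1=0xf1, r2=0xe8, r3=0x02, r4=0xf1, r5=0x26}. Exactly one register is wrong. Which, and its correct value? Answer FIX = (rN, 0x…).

FIX = (r4, 0x03)

[0] flags=0000 → (cmp)
[1] flags=0000 MI?F → skip
[2] flags=0000 LT?F → skip
[3] flags=0000 GT?T → r3=0x02
[4] flags=1000 → (cmp)
[5] flags=1000 VS?F → skip
[6] flags=1000 LE?T → r5=0x26
[7] flags=1000 HI?F → skip
[8] flags=1000 → (cmp)
[9] flags=1000 HI?F → skip
[10] flags=1000 LE?T → r4=0x03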